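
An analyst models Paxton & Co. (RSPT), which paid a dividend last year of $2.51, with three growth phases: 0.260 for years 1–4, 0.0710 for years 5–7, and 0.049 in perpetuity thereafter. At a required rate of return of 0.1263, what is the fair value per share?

$69.94

Three-stage DDM. Project D₁…D_7; terminal Gordon value at t=7 with g = 0.049; discount at r = 0.1263.
D_1 = 3.1626
D_2 = 3.9849
D_3 = 5.0209
D_4 = 6.3264
D_5 = 6.7756
D_6 = 7.2566
D_7 = 7.7718
TV_7 = 8.1527/(0.1263−0.049) = 105.4679
P₀ = Σ Dₜ/(1+r)ᵗ + TV_7/(1+r)^7 = 69.9394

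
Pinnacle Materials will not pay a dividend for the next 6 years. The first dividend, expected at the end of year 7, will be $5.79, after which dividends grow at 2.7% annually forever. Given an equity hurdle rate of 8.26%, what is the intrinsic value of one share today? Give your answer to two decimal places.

Deferred-dividend DDM. At t=6 the remaining stream is a growing perpetuity with first payment D_7 = 5.79.
V_6 = D_7/(r−g) = 5.79/(0.0826−0.027) = 104.1367
P₀ = V_6/(1+r)^6 = 104.1367/(1+0.0826)^6 = 64.6838

$64.68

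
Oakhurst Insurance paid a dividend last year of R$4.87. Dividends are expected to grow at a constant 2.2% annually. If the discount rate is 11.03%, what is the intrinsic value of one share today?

Gordon growth model: P₀ = D₁/(r − g). D₁ = 4.87 × (1 + 0.022) = 4.9771.
P₀ = 4.9771 / (0.1103 − 0.022) = 4.9771 / 0.0883 = 56.3663

R$56.37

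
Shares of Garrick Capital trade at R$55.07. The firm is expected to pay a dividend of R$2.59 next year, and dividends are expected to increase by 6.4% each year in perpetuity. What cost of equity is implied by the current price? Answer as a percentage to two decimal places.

11.10%

Rearranging the constant-growth DDM: r = D₁/P₀ + g.
r = 2.5900 / 55.07 + 0.064 = 0.04703 + 0.064 = 0.11103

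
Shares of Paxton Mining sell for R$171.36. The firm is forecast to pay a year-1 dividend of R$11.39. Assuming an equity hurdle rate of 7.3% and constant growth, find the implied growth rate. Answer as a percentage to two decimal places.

0.65%

From P₀ = D₁/(r − g), the implied growth is g = r − D₁/P₀.
g = 0.073 − 11.39/171.36 = 0.073 − 0.06647 = 0.00653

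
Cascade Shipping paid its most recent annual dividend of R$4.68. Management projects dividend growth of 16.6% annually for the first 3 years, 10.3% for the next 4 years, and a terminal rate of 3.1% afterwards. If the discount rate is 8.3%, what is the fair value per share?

R$165.36

Three-stage DDM. Project D₁…D_7; terminal Gordon value at t=7 with g = 0.031; discount at r = 0.083.
D_1 = 5.4569
D_2 = 6.3627
D_3 = 7.4189
D_4 = 8.1831
D_5 = 9.0259
D_6 = 9.9556
D_7 = 10.9810
TV_7 = 11.3215/(0.083−0.031) = 217.7203
P₀ = Σ Dₜ/(1+r)ᵗ + TV_7/(1+r)^7 = 165.3598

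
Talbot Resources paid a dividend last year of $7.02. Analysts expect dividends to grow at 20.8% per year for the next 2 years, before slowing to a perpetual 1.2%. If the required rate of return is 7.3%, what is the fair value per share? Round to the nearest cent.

$164.41

Two-stage DDM. Project D₁…D_2 at 0.208, terminal growth 0.012, discount at r = 0.073.
D_1 = 8.4802
D_2 = 10.2440
Terminal value at t=2: TV = D_3/(r−g) = 10.3670/(0.073−0.012) = 169.9502
P₀ = 8.4802/(1+0.073)^1 + 10.2440/(1+0.073)^2 + 169.9502/(1+0.073)^2 = 164.4130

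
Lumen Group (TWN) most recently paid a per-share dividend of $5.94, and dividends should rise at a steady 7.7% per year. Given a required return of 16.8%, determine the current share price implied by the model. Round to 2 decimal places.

Gordon growth model: P₀ = D₁/(r − g). D₁ = 5.94 × (1 + 0.077) = 6.3974.
P₀ = 6.3974 / (0.168 − 0.077) = 6.3974 / 0.091 = 70.3009

$70.30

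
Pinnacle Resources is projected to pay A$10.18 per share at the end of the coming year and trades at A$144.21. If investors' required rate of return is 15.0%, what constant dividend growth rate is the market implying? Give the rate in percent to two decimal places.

7.94%

From P₀ = D₁/(r − g), the implied growth is g = r − D₁/P₀.
g = 0.15 − 10.18/144.21 = 0.15 − 0.07059 = 0.07941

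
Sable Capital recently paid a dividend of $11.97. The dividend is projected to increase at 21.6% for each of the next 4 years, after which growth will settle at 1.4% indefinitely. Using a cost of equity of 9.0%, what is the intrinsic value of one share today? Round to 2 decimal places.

Two-stage DDM. Project D₁…D_4 at 0.216, terminal growth 0.014, discount at r = 0.09.
D_1 = 14.5555
D_2 = 17.6995
D_3 = 21.5226
D_4 = 26.1715
Terminal value at t=4: TV = D_5/(r−g) = 26.5379/(0.09−0.014) = 349.1828
P₀ = 14.5555/(1+0.09)^1 + 17.6995/(1+0.09)^2 + 21.5226/(1+0.09)^3 + 26.1715/(1+0.09)^4 + 349.1828/(1+0.09)^4 = 310.7808

$310.78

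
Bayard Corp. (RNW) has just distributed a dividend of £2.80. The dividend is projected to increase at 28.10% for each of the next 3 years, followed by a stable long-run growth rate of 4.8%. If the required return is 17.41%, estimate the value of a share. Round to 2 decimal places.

£40.25

Two-stage DDM. Project D₁…D_3 at 0.281, terminal growth 0.048, discount at r = 0.1741.
D_1 = 3.5868
D_2 = 4.5947
D_3 = 5.8858
Terminal value at t=3: TV = D_4/(r−g) = 6.1683/(0.1741−0.048) = 48.9161
P₀ = 3.5868/(1+0.1741)^1 + 4.5947/(1+0.1741)^2 + 5.8858/(1+0.1741)^3 + 48.9161/(1+0.1741)^3 = 40.2475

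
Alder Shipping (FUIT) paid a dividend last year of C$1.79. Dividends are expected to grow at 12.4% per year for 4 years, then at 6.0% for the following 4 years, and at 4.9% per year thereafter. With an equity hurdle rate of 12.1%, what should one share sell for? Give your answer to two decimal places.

Three-stage DDM. Project D₁…D_8; terminal Gordon value at t=8 with g = 0.049; discount at r = 0.121.
D_1 = 2.0120
D_2 = 2.2614
D_3 = 2.5419
D_4 = 2.8571
D_5 = 3.0285
D_6 = 3.2102
D_7 = 3.4028
D_8 = 3.6070
TV_8 = 3.7837/(0.121−0.049) = 52.5515
P₀ = Σ Dₜ/(1+r)ᵗ + TV_8/(1+r)^8 = 34.5863

C$34.59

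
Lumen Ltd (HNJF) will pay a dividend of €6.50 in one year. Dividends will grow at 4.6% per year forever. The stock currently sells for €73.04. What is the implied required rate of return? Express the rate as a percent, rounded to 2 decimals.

Rearranging the constant-growth DDM: r = D₁/P₀ + g.
r = 6.5000 / 73.04 + 0.046 = 0.08899 + 0.046 = 0.13499

13.50%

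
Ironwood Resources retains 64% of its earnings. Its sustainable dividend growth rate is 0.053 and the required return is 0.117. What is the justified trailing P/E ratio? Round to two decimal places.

Payout ratio b = 1 − 0.64 = 0.36.
Justified trailing P/E = b(1+g)/(r−g) = 0.36×(1+0.053)/(0.117−0.053) = 5.9231

5.92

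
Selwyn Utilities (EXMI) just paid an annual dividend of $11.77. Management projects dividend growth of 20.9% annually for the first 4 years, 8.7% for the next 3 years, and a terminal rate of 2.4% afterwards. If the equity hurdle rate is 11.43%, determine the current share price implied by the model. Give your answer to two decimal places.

Three-stage DDM. Project D₁…D_7; terminal Gordon value at t=7 with g = 0.024; discount at r = 0.1143.
D_1 = 14.2299
D_2 = 17.2040
D_3 = 20.7996
D_4 = 25.1467
D_5 = 27.3345
D_6 = 29.7126
D_7 = 32.2976
TV_7 = 33.0727/(0.1143−0.024) = 366.2541
P₀ = Σ Dₜ/(1+r)ᵗ + TV_7/(1+r)^7 = 276.2421

$276.24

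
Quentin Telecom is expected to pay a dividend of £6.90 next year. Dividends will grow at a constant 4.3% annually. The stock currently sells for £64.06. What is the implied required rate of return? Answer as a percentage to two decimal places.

Rearranging the constant-growth DDM: r = D₁/P₀ + g.
r = 6.9000 / 64.06 + 0.043 = 0.10771 + 0.043 = 0.15071

15.07%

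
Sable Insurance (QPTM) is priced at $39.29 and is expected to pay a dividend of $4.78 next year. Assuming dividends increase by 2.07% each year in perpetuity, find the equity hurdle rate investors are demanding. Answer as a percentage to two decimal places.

14.24%

Rearranging the constant-growth DDM: r = D₁/P₀ + g.
r = 4.7800 / 39.29 + 0.0207 = 0.12166 + 0.0207 = 0.14236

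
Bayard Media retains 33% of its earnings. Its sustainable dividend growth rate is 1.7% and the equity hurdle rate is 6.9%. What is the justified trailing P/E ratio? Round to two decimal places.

Payout ratio b = 1 − 0.33 = 0.67.
Justified trailing P/E = b(1+g)/(r−g) = 0.67×(1+0.017)/(0.069−0.017) = 13.1037

13.10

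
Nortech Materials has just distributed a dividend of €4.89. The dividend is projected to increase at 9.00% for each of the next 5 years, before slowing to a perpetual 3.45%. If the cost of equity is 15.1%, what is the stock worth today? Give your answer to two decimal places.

Two-stage DDM. Project D₁…D_5 at 0.09, terminal growth 0.0345, discount at r = 0.151.
D_1 = 5.3301
D_2 = 5.8098
D_3 = 6.3327
D_4 = 6.9026
D_5 = 7.5239
Terminal value at t=5: TV = D_6/(r−g) = 7.7834/(0.151−0.0345) = 66.8107
P₀ = 5.3301/(1+0.151)^1 + 5.8098/(1+0.151)^2 + 6.3327/(1+0.151)^3 + 6.9026/(1+0.151)^4 + 7.5239/(1+0.151)^5 + 66.8107/(1+0.151)^5 = 53.8993

€53.90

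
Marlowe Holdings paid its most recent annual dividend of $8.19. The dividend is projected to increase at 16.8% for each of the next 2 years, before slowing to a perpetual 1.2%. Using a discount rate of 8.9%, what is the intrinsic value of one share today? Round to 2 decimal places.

Two-stage DDM. Project D₁…D_2 at 0.168, terminal growth 0.012, discount at r = 0.089.
D_1 = 9.5659
D_2 = 11.1730
Terminal value at t=2: TV = D_3/(r−g) = 11.3071/(0.089−0.012) = 146.8451
P₀ = 9.5659/(1+0.089)^1 + 11.1730/(1+0.089)^2 + 146.8451/(1+0.089)^2 = 142.0292

$142.03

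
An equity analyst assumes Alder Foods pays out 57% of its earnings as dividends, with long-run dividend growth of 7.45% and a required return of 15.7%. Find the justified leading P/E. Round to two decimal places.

Justified leading P/E = b/(r−g) = 0.57/(0.157−0.0745) = 6.9091

6.91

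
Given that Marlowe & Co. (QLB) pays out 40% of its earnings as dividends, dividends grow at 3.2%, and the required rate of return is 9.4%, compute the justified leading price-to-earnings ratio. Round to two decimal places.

6.45

Justified leading P/E = b/(r−g) = 0.40/(0.094−0.032) = 6.4516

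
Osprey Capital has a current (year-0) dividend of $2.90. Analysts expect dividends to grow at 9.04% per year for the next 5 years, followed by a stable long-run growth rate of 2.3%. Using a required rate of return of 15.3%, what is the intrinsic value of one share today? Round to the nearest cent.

$29.57

Two-stage DDM. Project D₁…D_5 at 0.0904, terminal growth 0.023, discount at r = 0.153.
D_1 = 3.1622
D_2 = 3.4480
D_3 = 3.7597
D_4 = 4.0996
D_5 = 4.4702
Terminal value at t=5: TV = D_6/(r−g) = 4.5730/(0.153−0.023) = 35.1771
P₀ = 3.1622/(1+0.153)^1 + 3.4480/(1+0.153)^2 + 3.7597/(1+0.153)^3 + 4.0996/(1+0.153)^4 + 4.4702/(1+0.153)^5 + 35.1771/(1+0.153)^5 = 29.5653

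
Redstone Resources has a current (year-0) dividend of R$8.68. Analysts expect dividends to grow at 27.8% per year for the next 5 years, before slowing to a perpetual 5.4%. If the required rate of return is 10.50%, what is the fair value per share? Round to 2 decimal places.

Two-stage DDM. Project D₁…D_5 at 0.278, terminal growth 0.054, discount at r = 0.105.
D_1 = 11.0930
D_2 = 14.1769
D_3 = 18.1181
D_4 = 23.1549
D_5 = 29.5920
Terminal value at t=5: TV = D_6/(r−g) = 31.1899/(0.105−0.054) = 611.5675
P₀ = 11.0930/(1+0.105)^1 + 14.1769/(1+0.105)^2 + 18.1181/(1+0.105)^3 + 23.1549/(1+0.105)^4 + 29.5920/(1+0.105)^5 + 611.5675/(1+0.105)^5 = 439.7926

R$439.79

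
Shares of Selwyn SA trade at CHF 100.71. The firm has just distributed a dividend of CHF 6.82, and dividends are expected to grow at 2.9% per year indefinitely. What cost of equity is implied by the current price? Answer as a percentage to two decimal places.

9.87%

Rearranging the constant-growth DDM: r = D₁/P₀ + g.
D₁ = 6.82 × (1 + 0.029) = 7.0178.
r = 7.0178 / 100.71 + 0.029 = 0.06968 + 0.029 = 0.09868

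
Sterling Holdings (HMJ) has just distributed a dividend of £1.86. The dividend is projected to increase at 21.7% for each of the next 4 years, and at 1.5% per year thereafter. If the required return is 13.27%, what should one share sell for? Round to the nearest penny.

Two-stage DDM. Project D₁…D_4 at 0.217, terminal growth 0.015, discount at r = 0.1327.
D_1 = 2.2636
D_2 = 2.7548
D_3 = 3.3526
D_4 = 4.0801
Terminal value at t=4: TV = D_5/(r−g) = 4.1413/(0.1327−0.015) = 35.1856
P₀ = 2.2636/(1+0.1327)^1 + 2.7548/(1+0.1327)^2 + 3.3526/(1+0.1327)^3 + 4.0801/(1+0.1327)^4 + 35.1856/(1+0.1327)^4 = 30.3062

£30.31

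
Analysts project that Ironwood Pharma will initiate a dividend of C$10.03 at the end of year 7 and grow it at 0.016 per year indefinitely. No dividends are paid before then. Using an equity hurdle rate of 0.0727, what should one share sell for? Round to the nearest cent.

Deferred-dividend DDM. At t=6 the remaining stream is a growing perpetuity with first payment D_7 = 10.03.
V_6 = D_7/(r−g) = 10.03/(0.0727−0.016) = 176.8959
P₀ = V_6/(1+r)^6 = 176.8959/(1+0.0727)^6 = 116.1043

C$116.10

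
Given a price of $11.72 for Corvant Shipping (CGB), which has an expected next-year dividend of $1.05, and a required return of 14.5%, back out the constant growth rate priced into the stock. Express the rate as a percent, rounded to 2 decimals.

5.54%

From P₀ = D₁/(r − g), the implied growth is g = r − D₁/P₀.
g = 0.145 − 1.05/11.72 = 0.145 − 0.08959 = 0.05541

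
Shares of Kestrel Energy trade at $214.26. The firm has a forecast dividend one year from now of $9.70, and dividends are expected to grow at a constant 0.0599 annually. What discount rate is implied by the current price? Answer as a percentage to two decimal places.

10.52%

Rearranging the constant-growth DDM: r = D₁/P₀ + g.
r = 9.7000 / 214.26 + 0.0599 = 0.04527 + 0.0599 = 0.10517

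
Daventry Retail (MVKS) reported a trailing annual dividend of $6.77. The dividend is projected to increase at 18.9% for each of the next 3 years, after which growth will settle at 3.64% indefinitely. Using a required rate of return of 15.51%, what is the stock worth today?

Two-stage DDM. Project D₁…D_3 at 0.189, terminal growth 0.0364, discount at r = 0.1551.
D_1 = 8.0495
D_2 = 9.5709
D_3 = 11.3798
Terminal value at t=3: TV = D_4/(r−g) = 11.7940/(0.1551−0.0364) = 99.3598
P₀ = 8.0495/(1+0.1551)^1 + 9.5709/(1+0.1551)^2 + 11.3798/(1+0.1551)^3 + 99.3598/(1+0.1551)^3 = 85.9948

$85.99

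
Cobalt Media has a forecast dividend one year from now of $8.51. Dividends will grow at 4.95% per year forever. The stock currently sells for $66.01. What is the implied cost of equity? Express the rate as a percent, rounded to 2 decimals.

17.84%

Rearranging the constant-growth DDM: r = D₁/P₀ + g.
r = 8.5100 / 66.01 + 0.0495 = 0.12892 + 0.0495 = 0.17842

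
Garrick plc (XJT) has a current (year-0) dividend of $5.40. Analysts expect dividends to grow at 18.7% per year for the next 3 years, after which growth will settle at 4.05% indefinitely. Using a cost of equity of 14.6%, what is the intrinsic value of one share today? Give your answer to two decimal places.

Two-stage DDM. Project D₁…D_3 at 0.187, terminal growth 0.0405, discount at r = 0.146.
D_1 = 6.4098
D_2 = 7.6084
D_3 = 9.0312
Terminal value at t=3: TV = D_4/(r−g) = 9.3970/(0.146−0.0405) = 89.0708
P₀ = 6.4098/(1+0.146)^1 + 7.6084/(1+0.146)^2 + 9.0312/(1+0.146)^3 + 89.0708/(1+0.146)^3 = 76.5680

$76.57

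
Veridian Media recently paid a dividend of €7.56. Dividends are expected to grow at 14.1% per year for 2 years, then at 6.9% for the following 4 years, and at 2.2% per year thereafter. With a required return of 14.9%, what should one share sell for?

Three-stage DDM. Project D₁…D_6; terminal Gordon value at t=6 with g = 0.022; discount at r = 0.149.
D_1 = 8.6260
D_2 = 9.8422
D_3 = 10.5213
D_4 = 11.2473
D_5 = 12.0234
D_6 = 12.8530
TV_6 = 13.1357/(0.149−0.022) = 103.4311
P₀ = Σ Dₜ/(1+r)ᵗ + TV_6/(1+r)^6 = 84.8913

€84.89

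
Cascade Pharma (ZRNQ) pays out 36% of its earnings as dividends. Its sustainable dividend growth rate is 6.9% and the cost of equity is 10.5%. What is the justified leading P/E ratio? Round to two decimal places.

10.00

Justified leading P/E = b/(r−g) = 0.36/(0.105−0.069) = 10.0000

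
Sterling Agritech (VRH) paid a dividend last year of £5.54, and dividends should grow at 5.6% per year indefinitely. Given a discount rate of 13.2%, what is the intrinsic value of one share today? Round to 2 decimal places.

Gordon growth model: P₀ = D₁/(r − g). D₁ = 5.54 × (1 + 0.056) = 5.8502.
P₀ = 5.8502 / (0.132 − 0.056) = 5.8502 / 0.076 = 76.9768

£76.98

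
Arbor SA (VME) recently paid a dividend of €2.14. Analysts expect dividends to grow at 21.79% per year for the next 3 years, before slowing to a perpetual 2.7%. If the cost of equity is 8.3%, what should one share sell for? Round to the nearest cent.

€63.97

Two-stage DDM. Project D₁…D_3 at 0.2179, terminal growth 0.027, discount at r = 0.083.
D_1 = 2.6063
D_2 = 3.1742
D_3 = 3.8659
Terminal value at t=3: TV = D_4/(r−g) = 3.9703/(0.083−0.027) = 70.8975
P₀ = 2.6063/(1+0.083)^1 + 3.1742/(1+0.083)^2 + 3.8659/(1+0.083)^3 + 70.8975/(1+0.083)^3 = 63.9706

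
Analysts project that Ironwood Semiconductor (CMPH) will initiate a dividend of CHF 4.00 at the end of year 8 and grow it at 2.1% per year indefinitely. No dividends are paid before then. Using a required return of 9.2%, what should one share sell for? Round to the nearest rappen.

Deferred-dividend DDM. At t=7 the remaining stream is a growing perpetuity with first payment D_8 = 4.00.
V_7 = D_8/(r−g) = 4.00/(0.092−0.021) = 56.3380
P₀ = V_7/(1+r)^7 = 56.3380/(1+0.092)^7 = 30.4259

CHF 30.43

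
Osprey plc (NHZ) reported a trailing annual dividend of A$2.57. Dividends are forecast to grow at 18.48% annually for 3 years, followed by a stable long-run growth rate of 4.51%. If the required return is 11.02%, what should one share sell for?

A$58.94

Two-stage DDM. Project D₁…D_3 at 0.1848, terminal growth 0.0451, discount at r = 0.1102.
D_1 = 3.0449
D_2 = 3.6076
D_3 = 4.2743
Terminal value at t=3: TV = D_4/(r−g) = 4.4671/(0.1102−0.0451) = 68.6191
P₀ = 3.0449/(1+0.1102)^1 + 3.6076/(1+0.1102)^2 + 4.2743/(1+0.1102)^3 + 68.6191/(1+0.1102)^3 = 58.9399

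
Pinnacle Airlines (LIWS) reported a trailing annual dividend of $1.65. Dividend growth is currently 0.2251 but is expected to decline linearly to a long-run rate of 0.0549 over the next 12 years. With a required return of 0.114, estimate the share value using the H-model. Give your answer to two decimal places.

H-model: P₀ = D₀[(1+g_L) + H(g_S−g_L)]/(r−g_L), with H = 12/2 = 6.
P₀ = 1.65 × [(1+0.0549) + 6×(0.2251−0.0549)] / (0.114−0.0549)
   = 1.65 × 2.0761 / 0.0591 = 57.9622

$57.96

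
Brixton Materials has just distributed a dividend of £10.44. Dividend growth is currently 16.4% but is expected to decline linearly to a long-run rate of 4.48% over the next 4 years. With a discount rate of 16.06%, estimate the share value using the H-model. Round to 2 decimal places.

£115.69

H-model: P₀ = D₀[(1+g_L) + H(g_S−g_L)]/(r−g_L), with H = 4/2 = 2.
P₀ = 10.44 × [(1+0.0448) + 2×(0.164−0.0448)] / (0.1606−0.0448)
   = 10.44 × 1.2832 / 0.1158 = 115.6875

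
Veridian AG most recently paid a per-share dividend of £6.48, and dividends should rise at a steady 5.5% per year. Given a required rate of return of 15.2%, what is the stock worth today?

£70.48

Gordon growth model: P₀ = D₁/(r − g). D₁ = 6.48 × (1 + 0.055) = 6.8364.
P₀ = 6.8364 / (0.152 − 0.055) = 6.8364 / 0.097 = 70.4784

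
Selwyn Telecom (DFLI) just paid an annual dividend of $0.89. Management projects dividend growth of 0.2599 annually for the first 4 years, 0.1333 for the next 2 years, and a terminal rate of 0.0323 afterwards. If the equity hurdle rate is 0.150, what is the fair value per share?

$17.93

Three-stage DDM. Project D₁…D_6; terminal Gordon value at t=6 with g = 0.0323; discount at r = 0.15.
D_1 = 1.1213
D_2 = 1.4127
D_3 = 1.7799
D_4 = 2.2425
D_5 = 2.5414
D_6 = 2.8802
TV_6 = 2.9732/(0.15−0.0323) = 25.2612
P₀ = Σ Dₜ/(1+r)ᵗ + TV_6/(1+r)^6 = 17.9256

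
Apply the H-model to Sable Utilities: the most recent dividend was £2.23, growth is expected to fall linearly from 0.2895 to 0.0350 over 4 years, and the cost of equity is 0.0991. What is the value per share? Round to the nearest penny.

H-model: P₀ = D₀[(1+g_L) + H(g_S−g_L)]/(r−g_L), with H = 4/2 = 2.
P₀ = 2.23 × [(1+0.035) + 2×(0.2895−0.035)] / (0.0991−0.035)
   = 2.23 × 1.5440 / 0.0641 = 53.7148

£53.71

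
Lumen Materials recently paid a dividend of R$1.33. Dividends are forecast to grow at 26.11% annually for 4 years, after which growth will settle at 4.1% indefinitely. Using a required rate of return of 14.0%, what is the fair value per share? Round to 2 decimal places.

Two-stage DDM. Project D₁…D_4 at 0.2611, terminal growth 0.041, discount at r = 0.14.
D_1 = 1.6773
D_2 = 2.1152
D_3 = 2.6675
D_4 = 3.3640
Terminal value at t=4: TV = D_5/(r−g) = 3.5019/(0.14−0.041) = 35.3725
P₀ = 1.6773/(1+0.14)^1 + 2.1152/(1+0.14)^2 + 2.6675/(1+0.14)^3 + 3.3640/(1+0.14)^4 + 35.3725/(1+0.14)^4 = 27.8344

R$27.83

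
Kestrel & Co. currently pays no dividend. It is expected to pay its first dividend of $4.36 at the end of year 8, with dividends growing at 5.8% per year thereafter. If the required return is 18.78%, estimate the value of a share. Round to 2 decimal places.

Deferred-dividend DDM. At t=7 the remaining stream is a growing perpetuity with first payment D_8 = 4.36.
V_7 = D_8/(r−g) = 4.36/(0.1878−0.058) = 33.5901
P₀ = V_7/(1+r)^7 = 33.5901/(1+0.1878)^7 = 10.0695

$10.07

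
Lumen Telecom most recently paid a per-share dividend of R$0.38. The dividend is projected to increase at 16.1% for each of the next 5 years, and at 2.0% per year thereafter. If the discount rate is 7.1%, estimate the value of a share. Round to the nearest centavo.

R$13.81

Two-stage DDM. Project D₁…D_5 at 0.161, terminal growth 0.02, discount at r = 0.071.
D_1 = 0.4412
D_2 = 0.5122
D_3 = 0.5947
D_4 = 0.6904
D_5 = 0.8016
Terminal value at t=5: TV = D_6/(r−g) = 0.8176/(0.071−0.02) = 16.0315
P₀ = 0.4412/(1+0.071)^1 + 0.5122/(1+0.071)^2 + 0.5947/(1+0.071)^3 + 0.6904/(1+0.071)^4 + 0.8016/(1+0.071)^5 + 16.0315/(1+0.071)^5 = 13.8131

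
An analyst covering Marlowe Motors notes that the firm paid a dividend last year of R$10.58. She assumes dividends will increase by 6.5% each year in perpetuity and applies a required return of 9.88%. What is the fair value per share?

R$333.36

Gordon growth model: P₀ = D₁/(r − g). D₁ = 10.58 × (1 + 0.065) = 11.2677.
P₀ = 11.2677 / (0.0988 − 0.065) = 11.2677 / 0.0338 = 333.3639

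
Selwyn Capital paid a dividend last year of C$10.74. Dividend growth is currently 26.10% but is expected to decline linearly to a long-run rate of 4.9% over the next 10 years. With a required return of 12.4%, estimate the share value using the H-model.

C$302.01

H-model: P₀ = D₀[(1+g_L) + H(g_S−g_L)]/(r−g_L), with H = 10/2 = 5.
P₀ = 10.74 × [(1+0.049) + 5×(0.261−0.049)] / (0.124−0.049)
   = 10.74 × 2.1090 / 0.075 = 302.0088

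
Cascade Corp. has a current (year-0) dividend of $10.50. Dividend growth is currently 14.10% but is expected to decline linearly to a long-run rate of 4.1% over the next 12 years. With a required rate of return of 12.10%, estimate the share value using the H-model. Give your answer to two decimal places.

H-model: P₀ = D₀[(1+g_L) + H(g_S−g_L)]/(r−g_L), with H = 12/2 = 6.
P₀ = 10.50 × [(1+0.041) + 6×(0.141−0.041)] / (0.121−0.041)
   = 10.50 × 1.6410 / 0.08 = 215.3812

$215.38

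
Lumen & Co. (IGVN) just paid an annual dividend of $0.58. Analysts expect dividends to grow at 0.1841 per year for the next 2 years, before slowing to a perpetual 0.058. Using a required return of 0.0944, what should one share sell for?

$21.04

Two-stage DDM. Project D₁…D_2 at 0.1841, terminal growth 0.058, discount at r = 0.0944.
D_1 = 0.6868
D_2 = 0.8132
Terminal value at t=2: TV = D_3/(r−g) = 0.8604/(0.0944−0.058) = 23.6368
P₀ = 0.6868/(1+0.0944)^1 + 0.8132/(1+0.0944)^2 + 23.6368/(1+0.0944)^2 = 21.0415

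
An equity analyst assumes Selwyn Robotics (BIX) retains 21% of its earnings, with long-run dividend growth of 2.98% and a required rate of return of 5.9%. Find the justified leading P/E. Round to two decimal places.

27.05

Payout ratio b = 1 − 0.21 = 0.79.
Justified leading P/E = b/(r−g) = 0.79/(0.059−0.0298) = 27.0548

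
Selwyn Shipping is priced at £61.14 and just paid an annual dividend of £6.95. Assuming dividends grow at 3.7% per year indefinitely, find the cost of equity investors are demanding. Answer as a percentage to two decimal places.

Rearranging the constant-growth DDM: r = D₁/P₀ + g.
D₁ = 6.95 × (1 + 0.037) = 7.2071.
r = 7.2071 / 61.14 + 0.037 = 0.11788 + 0.037 = 0.15488

15.49%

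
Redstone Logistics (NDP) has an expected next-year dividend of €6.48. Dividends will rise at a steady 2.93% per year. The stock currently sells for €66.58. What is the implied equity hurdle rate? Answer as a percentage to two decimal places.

12.66%

Rearranging the constant-growth DDM: r = D₁/P₀ + g.
r = 6.4800 / 66.58 + 0.0293 = 0.09733 + 0.0293 = 0.12663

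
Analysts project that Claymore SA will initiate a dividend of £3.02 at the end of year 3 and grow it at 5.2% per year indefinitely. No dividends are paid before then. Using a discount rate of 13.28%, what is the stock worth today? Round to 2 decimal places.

Deferred-dividend DDM. At t=2 the remaining stream is a growing perpetuity with first payment D_3 = 3.02.
V_2 = D_3/(r−g) = 3.02/(0.1328−0.052) = 37.3762
P₀ = V_2/(1+r)^2 = 37.3762/(1+0.1328)^2 = 29.1266

£29.13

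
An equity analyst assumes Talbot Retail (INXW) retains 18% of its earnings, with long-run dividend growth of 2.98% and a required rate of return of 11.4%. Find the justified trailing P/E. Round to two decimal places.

10.03

Payout ratio b = 1 − 0.18 = 0.82.
Justified trailing P/E = b(1+g)/(r−g) = 0.82×(1+0.0298)/(0.114−0.0298) = 10.0289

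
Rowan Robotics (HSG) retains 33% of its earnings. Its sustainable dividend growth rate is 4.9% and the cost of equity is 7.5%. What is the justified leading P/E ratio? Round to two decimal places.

Payout ratio b = 1 − 0.33 = 0.67.
Justified leading P/E = b/(r−g) = 0.67/(0.075−0.049) = 25.7692

25.77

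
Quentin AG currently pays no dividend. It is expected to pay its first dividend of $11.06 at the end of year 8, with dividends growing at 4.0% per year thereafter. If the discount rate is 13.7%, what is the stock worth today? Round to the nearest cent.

$46.42

Deferred-dividend DDM. At t=7 the remaining stream is a growing perpetuity with first payment D_8 = 11.06.
V_7 = D_8/(r−g) = 11.06/(0.137−0.04) = 114.0206
P₀ = V_7/(1+r)^7 = 114.0206/(1+0.137)^7 = 46.4152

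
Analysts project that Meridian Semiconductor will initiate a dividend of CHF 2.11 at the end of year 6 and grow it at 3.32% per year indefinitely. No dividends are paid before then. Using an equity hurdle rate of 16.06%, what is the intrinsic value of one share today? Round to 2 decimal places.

Deferred-dividend DDM. At t=5 the remaining stream is a growing perpetuity with first payment D_6 = 2.11.
V_5 = D_6/(r−g) = 2.11/(0.1606−0.0332) = 16.5620
P₀ = V_5/(1+r)^5 = 16.5620/(1+0.1606)^5 = 7.8650

CHF 7.87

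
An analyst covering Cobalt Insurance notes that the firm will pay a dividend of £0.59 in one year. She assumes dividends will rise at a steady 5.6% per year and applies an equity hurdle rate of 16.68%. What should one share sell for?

Gordon growth model: P₀ = D₁/(r − g), with D₁ = 0.59 given directly.
P₀ = 0.5900 / (0.1668 − 0.056) = 0.5900 / 0.1108 = 5.3249

£5.32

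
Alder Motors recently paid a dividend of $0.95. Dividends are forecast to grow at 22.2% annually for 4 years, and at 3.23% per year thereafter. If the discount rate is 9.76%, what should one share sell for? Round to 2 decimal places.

Two-stage DDM. Project D₁…D_4 at 0.222, terminal growth 0.0323, discount at r = 0.0976.
D_1 = 1.1609
D_2 = 1.4186
D_3 = 1.7336
D_4 = 2.1184
Terminal value at t=4: TV = D_5/(r−g) = 2.1868/(0.0976−0.0323) = 33.4889
P₀ = 1.1609/(1+0.0976)^1 + 1.4186/(1+0.0976)^2 + 1.7336/(1+0.0976)^3 + 2.1184/(1+0.0976)^4 + 33.4889/(1+0.0976)^4 = 28.0799

$28.08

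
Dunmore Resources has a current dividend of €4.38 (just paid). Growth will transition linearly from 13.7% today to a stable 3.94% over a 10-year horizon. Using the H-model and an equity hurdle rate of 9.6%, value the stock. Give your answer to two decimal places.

H-model: P₀ = D₀[(1+g_L) + H(g_S−g_L)]/(r−g_L), with H = 10/2 = 5.
P₀ = 4.38 × [(1+0.0394) + 5×(0.137−0.0394)] / (0.096−0.0394)
   = 4.38 × 1.5274 / 0.0566 = 118.1981

€118.20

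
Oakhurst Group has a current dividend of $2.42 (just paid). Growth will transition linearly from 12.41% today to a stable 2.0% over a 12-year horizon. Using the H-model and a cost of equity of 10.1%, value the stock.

H-model: P₀ = D₀[(1+g_L) + H(g_S−g_L)]/(r−g_L), with H = 12/2 = 6.
P₀ = 2.42 × [(1+0.02) + 6×(0.1241−0.02)] / (0.101−0.02)
   = 2.42 × 1.6446 / 0.081 = 49.1350

$49.13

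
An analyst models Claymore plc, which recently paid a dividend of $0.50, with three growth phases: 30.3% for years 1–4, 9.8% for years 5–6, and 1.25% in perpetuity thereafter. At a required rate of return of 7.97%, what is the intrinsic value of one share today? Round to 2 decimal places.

Three-stage DDM. Project D₁…D_6; terminal Gordon value at t=6 with g = 0.0125; discount at r = 0.0797.
D_1 = 0.6515
D_2 = 0.8489
D_3 = 1.1061
D_4 = 1.4413
D_5 = 1.5825
D_6 = 1.7376
TV_6 = 1.7593/(0.0797−0.0125) = 26.1805
P₀ = Σ Dₜ/(1+r)ᵗ + TV_6/(1+r)^6 = 21.9720

$21.97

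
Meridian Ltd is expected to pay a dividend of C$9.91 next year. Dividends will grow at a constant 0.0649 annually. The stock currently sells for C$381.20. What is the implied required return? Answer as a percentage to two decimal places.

Rearranging the constant-growth DDM: r = D₁/P₀ + g.
r = 9.9100 / 381.20 + 0.0649 = 0.02600 + 0.0649 = 0.09090

9.09%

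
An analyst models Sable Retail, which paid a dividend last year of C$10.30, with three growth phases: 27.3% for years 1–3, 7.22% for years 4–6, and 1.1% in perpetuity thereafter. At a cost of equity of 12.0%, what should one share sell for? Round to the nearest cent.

C$204.82

Three-stage DDM. Project D₁…D_6; terminal Gordon value at t=6 with g = 0.011; discount at r = 0.12.
D_1 = 13.1119
D_2 = 16.6914
D_3 = 21.2482
D_4 = 22.7823
D_5 = 24.4272
D_6 = 26.1909
TV_6 = 26.4790/(0.12−0.011) = 242.9263
P₀ = Σ Dₜ/(1+r)ᵗ + TV_6/(1+r)^6 = 204.8198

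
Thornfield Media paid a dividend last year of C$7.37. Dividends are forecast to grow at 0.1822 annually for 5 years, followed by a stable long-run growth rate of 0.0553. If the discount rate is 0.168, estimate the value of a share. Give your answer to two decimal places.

Two-stage DDM. Project D₁…D_5 at 0.1822, terminal growth 0.0553, discount at r = 0.168.
D_1 = 8.7128
D_2 = 10.3003
D_3 = 12.1770
D_4 = 14.3957
D_5 = 17.0185
Terminal value at t=5: TV = D_6/(r−g) = 17.9597/(0.168−0.0553) = 159.3582
P₀ = 8.7128/(1+0.168)^1 + 10.3003/(1+0.168)^2 + 12.1770/(1+0.168)^3 + 14.3957/(1+0.168)^4 + 17.0185/(1+0.168)^5 + 159.3582/(1+0.168)^5 = 111.5255

C$111.53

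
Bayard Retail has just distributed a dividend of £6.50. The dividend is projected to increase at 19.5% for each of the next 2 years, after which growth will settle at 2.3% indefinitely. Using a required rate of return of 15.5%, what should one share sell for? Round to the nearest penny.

£67.61

Two-stage DDM. Project D₁…D_2 at 0.195, terminal growth 0.023, discount at r = 0.155.
D_1 = 7.7675
D_2 = 9.2822
Terminal value at t=2: TV = D_3/(r−g) = 9.4957/(0.155−0.023) = 71.9368
P₀ = 7.7675/(1+0.155)^1 + 9.2822/(1+0.155)^2 + 71.9368/(1+0.155)^2 = 67.6077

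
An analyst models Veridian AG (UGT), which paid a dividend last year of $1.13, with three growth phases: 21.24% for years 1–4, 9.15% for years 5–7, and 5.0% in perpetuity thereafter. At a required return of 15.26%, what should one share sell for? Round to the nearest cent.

Three-stage DDM. Project D₁…D_7; terminal Gordon value at t=7 with g = 0.05; discount at r = 0.1526.
D_1 = 1.3700
D_2 = 1.6610
D_3 = 2.0138
D_4 = 2.4415
D_5 = 2.6649
D_6 = 2.9088
D_7 = 3.1749
TV_7 = 3.3337/(0.1526−0.05) = 32.4919
P₀ = Σ Dₜ/(1+r)ᵗ + TV_7/(1+r)^7 = 20.8864

$20.89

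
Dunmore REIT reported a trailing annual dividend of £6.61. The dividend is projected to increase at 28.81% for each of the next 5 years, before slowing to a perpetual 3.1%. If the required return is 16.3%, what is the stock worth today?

£131.42

Two-stage DDM. Project D₁…D_5 at 0.2881, terminal growth 0.031, discount at r = 0.163.
D_1 = 8.5143
D_2 = 10.9673
D_3 = 14.1270
D_4 = 18.1970
D_5 = 23.4396
Terminal value at t=5: TV = D_6/(r−g) = 24.1662/(0.163−0.031) = 183.0771
P₀ = 8.5143/(1+0.163)^1 + 10.9673/(1+0.163)^2 + 14.1270/(1+0.163)^3 + 18.1970/(1+0.163)^4 + 23.4396/(1+0.163)^5 + 183.0771/(1+0.163)^5 = 131.4206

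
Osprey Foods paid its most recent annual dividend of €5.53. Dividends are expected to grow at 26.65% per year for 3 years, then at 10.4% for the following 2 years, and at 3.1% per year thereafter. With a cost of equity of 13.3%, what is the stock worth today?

€109.80

Three-stage DDM. Project D₁…D_5; terminal Gordon value at t=5 with g = 0.031; discount at r = 0.133.
D_1 = 7.0037
D_2 = 8.8702
D_3 = 11.2342
D_4 = 12.4025
D_5 = 13.6924
TV_5 = 14.1168/(0.133−0.031) = 138.4004
P₀ = Σ Dₜ/(1+r)ᵗ + TV_5/(1+r)^5 = 109.8049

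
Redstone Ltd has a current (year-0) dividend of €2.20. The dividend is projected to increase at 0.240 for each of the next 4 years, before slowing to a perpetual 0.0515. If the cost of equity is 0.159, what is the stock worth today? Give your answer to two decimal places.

€38.64

Two-stage DDM. Project D₁…D_4 at 0.24, terminal growth 0.0515, discount at r = 0.159.
D_1 = 2.7280
D_2 = 3.3827
D_3 = 4.1946
D_4 = 5.2013
Terminal value at t=4: TV = D_5/(r−g) = 5.4691/(0.159−0.0515) = 50.8757
P₀ = 2.7280/(1+0.159)^1 + 3.3827/(1+0.159)^2 + 4.1946/(1+0.159)^3 + 5.2013/(1+0.159)^4 + 50.8757/(1+0.159)^4 = 38.6441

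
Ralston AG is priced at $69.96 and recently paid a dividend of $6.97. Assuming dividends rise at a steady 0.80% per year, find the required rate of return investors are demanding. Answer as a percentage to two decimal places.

Rearranging the constant-growth DDM: r = D₁/P₀ + g.
D₁ = 6.97 × (1 + 0.008) = 7.0258.
r = 7.0258 / 69.96 + 0.008 = 0.10043 + 0.008 = 0.10843

10.84%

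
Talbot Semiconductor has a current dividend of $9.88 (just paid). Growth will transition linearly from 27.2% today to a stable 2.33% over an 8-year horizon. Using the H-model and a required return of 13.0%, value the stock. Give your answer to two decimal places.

H-model: P₀ = D₀[(1+g_L) + H(g_S−g_L)]/(r−g_L), with H = 8/2 = 4.
P₀ = 9.88 × [(1+0.0233) + 4×(0.272−0.0233)] / (0.13−0.0233)
   = 9.88 × 2.0181 / 0.1067 = 186.8681

$186.87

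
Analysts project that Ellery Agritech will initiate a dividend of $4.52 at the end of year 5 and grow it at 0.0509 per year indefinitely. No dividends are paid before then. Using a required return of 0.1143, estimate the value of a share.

$46.24

Deferred-dividend DDM. At t=4 the remaining stream is a growing perpetuity with first payment D_5 = 4.52.
V_4 = D_5/(r−g) = 4.52/(0.1143−0.0509) = 71.2934
P₀ = V_4/(1+r)^4 = 71.2934/(1+0.1143)^4 = 46.2424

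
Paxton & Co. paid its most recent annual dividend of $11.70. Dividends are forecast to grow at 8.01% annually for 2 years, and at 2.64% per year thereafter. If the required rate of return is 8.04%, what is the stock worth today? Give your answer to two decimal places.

$245.65

Two-stage DDM. Project D₁…D_2 at 0.0801, terminal growth 0.0264, discount at r = 0.0804.
D_1 = 12.6372
D_2 = 13.6494
Terminal value at t=2: TV = D_3/(r−g) = 14.0098/(0.0804−0.0264) = 259.4398
P₀ = 12.6372/(1+0.0804)^1 + 13.6494/(1+0.0804)^2 + 259.4398/(1+0.0804)^2 = 245.6534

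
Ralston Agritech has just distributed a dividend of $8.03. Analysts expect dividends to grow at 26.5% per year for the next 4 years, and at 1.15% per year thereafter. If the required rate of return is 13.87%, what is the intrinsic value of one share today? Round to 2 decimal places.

Two-stage DDM. Project D₁…D_4 at 0.265, terminal growth 0.0115, discount at r = 0.1387.
D_1 = 10.1579
D_2 = 12.8498
D_3 = 16.2550
D_4 = 20.5626
Terminal value at t=4: TV = D_5/(r−g) = 20.7991/(0.1387−0.0115) = 163.5146
P₀ = 10.1579/(1+0.1387)^1 + 12.8498/(1+0.1387)^2 + 16.2550/(1+0.1387)^3 + 20.5626/(1+0.1387)^4 + 163.5146/(1+0.1387)^4 = 139.3270

$139.33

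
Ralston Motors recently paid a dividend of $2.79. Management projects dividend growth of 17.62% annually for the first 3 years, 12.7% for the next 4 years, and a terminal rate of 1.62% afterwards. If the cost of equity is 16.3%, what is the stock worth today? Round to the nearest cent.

$36.86

Three-stage DDM. Project D₁…D_7; terminal Gordon value at t=7 with g = 0.0162; discount at r = 0.163.
D_1 = 3.2816
D_2 = 3.8598
D_3 = 4.5399
D_4 = 5.1165
D_5 = 5.7663
D_6 = 6.4986
D_7 = 7.3239
TV_7 = 7.4426/(0.163−0.0162) = 50.6987
P₀ = Σ Dₜ/(1+r)ᵗ + TV_7/(1+r)^7 = 36.8569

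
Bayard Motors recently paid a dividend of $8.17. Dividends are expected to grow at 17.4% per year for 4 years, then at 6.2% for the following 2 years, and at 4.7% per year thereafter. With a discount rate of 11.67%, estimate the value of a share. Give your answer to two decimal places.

$191.20

Three-stage DDM. Project D₁…D_6; terminal Gordon value at t=6 with g = 0.047; discount at r = 0.1167.
D_1 = 9.5916
D_2 = 11.2605
D_3 = 13.2198
D_4 = 15.5201
D_5 = 16.4823
D_6 = 17.5042
TV_6 = 18.3269/(0.1167−0.047) = 262.9404
P₀ = Σ Dₜ/(1+r)ᵗ + TV_6/(1+r)^6 = 191.2043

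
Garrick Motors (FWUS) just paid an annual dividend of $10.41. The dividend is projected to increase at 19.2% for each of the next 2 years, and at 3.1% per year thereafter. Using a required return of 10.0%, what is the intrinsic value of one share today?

Two-stage DDM. Project D₁…D_2 at 0.192, terminal growth 0.031, discount at r = 0.1.
D_1 = 12.4087
D_2 = 14.7912
Terminal value at t=2: TV = D_3/(r−g) = 15.2497/(0.1−0.031) = 221.0105
P₀ = 12.4087/(1+0.1)^1 + 14.7912/(1+0.1)^2 + 221.0105/(1+0.1)^2 = 206.1580

$206.16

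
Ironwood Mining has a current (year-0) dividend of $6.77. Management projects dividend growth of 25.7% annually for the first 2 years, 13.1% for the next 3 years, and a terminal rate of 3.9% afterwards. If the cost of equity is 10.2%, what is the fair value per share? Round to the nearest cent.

Three-stage DDM. Project D₁…D_5; terminal Gordon value at t=5 with g = 0.039; discount at r = 0.102.
D_1 = 8.5099
D_2 = 10.6969
D_3 = 12.0982
D_4 = 13.6831
D_5 = 15.4756
TV_5 = 16.0791/(0.102−0.039) = 255.2243
P₀ = Σ Dₜ/(1+r)ᵗ + TV_5/(1+r)^5 = 201.4125

$201.41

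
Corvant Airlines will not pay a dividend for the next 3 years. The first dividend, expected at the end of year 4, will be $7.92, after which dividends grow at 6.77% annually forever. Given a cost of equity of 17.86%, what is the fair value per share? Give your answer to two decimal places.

$43.62

Deferred-dividend DDM. At t=3 the remaining stream is a growing perpetuity with first payment D_4 = 7.92.
V_3 = D_4/(r−g) = 7.92/(0.1786−0.0677) = 71.4157
P₀ = V_3/(1+r)^3 = 71.4157/(1+0.1786)^3 = 43.6209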